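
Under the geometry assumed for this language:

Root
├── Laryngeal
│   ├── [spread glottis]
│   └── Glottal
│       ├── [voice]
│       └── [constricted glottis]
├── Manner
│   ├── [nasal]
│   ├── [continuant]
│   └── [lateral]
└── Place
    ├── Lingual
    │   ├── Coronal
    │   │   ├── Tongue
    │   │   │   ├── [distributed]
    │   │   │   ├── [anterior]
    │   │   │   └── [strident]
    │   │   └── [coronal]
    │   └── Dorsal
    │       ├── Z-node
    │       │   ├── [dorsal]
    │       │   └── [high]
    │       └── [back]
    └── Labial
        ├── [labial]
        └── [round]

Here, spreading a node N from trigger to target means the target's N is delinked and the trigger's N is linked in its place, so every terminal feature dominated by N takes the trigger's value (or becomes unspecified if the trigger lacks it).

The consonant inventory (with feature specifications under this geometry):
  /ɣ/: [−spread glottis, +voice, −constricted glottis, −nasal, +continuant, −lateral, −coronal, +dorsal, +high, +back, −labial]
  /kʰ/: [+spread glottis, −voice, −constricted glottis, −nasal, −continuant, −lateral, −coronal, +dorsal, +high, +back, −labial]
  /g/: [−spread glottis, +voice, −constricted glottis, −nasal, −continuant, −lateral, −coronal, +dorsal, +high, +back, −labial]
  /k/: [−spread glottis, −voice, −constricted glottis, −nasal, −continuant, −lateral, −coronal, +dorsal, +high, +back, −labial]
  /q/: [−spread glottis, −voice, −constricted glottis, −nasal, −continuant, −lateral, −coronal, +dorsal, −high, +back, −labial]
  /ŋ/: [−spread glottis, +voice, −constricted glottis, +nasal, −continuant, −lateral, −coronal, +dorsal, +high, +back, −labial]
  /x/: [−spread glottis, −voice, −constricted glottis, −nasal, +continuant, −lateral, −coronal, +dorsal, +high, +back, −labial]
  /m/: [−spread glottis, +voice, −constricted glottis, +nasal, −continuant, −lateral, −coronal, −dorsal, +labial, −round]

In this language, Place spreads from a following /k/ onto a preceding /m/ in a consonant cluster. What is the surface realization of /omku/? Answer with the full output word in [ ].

[oŋku]

Place immediately or transitively dominates [distributed], [anterior], [strident], [coronal], [dorsal], [high], [back], [labial], [round].
The target acquires /k/'s values for everything under Place — [−coronal], [+dorsal], [+high], [+back], [−labial] — while keeping its own [spread glottis], [voice], [constricted glottis], ….
The resulting bundle matches /ŋ/ in the inventory; substituting it for /m/ gives [oŋku].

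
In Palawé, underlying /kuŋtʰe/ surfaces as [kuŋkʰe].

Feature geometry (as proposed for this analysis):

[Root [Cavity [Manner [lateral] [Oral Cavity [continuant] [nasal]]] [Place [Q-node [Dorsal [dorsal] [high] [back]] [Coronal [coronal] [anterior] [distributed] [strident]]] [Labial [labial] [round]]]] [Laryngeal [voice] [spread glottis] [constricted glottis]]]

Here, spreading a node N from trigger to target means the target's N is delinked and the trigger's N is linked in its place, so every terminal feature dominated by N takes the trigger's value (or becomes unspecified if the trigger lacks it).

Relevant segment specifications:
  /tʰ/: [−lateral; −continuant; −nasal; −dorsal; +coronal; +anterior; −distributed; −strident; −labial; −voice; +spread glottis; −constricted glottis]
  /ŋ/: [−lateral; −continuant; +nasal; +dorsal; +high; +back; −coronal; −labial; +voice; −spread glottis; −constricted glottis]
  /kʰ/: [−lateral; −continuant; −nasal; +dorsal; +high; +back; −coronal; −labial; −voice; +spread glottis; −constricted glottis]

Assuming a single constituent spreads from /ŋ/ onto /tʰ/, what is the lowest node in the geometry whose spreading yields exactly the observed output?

Feature comparison: [coronal], [anterior], [distributed], [strident], [dorsal], [high], [back] differ between /tʰ/ and [kʰ]; the remaining terminals match.
These terminals are all dominated by Q-node, and no proper subconstituent of Q-node covers them all; Q-node is their lowest common ancestor.
Delinking /tʰ/'s Q-node and associating /ŋ/'s Q-node gives precisely the feature bundle of [kʰ].
Features on which the two segments disagree outside Q-node, such as [nasal], [spread glottis], are unchanged — nothing dominating them spread, and Q-node is the minimal sufficient constituent.

Q-node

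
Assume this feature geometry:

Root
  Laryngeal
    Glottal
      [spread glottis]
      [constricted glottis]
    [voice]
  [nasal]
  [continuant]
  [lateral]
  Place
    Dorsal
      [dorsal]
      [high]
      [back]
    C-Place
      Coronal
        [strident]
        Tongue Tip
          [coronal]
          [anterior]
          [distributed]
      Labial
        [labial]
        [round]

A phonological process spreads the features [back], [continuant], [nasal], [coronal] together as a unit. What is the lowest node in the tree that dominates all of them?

Root

[back]: Root → Place → Dorsal → [back].
[continuant] lies under Root (below Root).
[nasal]: Root → [nasal].
[coronal] lies under Tongue Tip (below Place).
The lowest node appearing on every path is Root; each proper daughter of Root fails to dominate at least one of the listed features.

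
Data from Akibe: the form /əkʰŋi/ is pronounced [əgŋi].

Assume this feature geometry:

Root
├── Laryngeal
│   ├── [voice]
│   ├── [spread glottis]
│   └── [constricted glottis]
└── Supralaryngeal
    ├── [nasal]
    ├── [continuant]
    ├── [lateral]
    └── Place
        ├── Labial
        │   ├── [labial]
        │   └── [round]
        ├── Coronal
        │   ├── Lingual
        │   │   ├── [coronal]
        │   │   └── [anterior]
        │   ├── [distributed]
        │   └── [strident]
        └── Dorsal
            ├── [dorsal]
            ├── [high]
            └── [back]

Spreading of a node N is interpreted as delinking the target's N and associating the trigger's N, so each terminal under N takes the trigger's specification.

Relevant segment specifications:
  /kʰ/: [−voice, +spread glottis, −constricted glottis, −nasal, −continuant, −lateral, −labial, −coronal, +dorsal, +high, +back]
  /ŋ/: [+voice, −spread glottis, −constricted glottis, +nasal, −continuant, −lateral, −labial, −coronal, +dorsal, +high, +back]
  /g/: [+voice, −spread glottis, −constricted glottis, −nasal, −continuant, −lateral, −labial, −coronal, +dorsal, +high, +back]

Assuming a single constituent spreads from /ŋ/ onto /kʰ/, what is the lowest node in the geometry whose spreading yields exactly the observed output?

Laryngeal

The alternation /kʰ/ → [g] changes [voice], [spread glottis] and nothing else.
In this geometry the lowest node dominating all of them is Laryngeal: every daughter of Laryngeal dominates only a proper subset, so no lower node suffices.
If Laryngeal spreads, every terminal under it takes /ŋ/'s value, producing [g] as observed.
Since [nasal] is preserved even though /ŋ/ disagrees there, no node above Laryngeal spread.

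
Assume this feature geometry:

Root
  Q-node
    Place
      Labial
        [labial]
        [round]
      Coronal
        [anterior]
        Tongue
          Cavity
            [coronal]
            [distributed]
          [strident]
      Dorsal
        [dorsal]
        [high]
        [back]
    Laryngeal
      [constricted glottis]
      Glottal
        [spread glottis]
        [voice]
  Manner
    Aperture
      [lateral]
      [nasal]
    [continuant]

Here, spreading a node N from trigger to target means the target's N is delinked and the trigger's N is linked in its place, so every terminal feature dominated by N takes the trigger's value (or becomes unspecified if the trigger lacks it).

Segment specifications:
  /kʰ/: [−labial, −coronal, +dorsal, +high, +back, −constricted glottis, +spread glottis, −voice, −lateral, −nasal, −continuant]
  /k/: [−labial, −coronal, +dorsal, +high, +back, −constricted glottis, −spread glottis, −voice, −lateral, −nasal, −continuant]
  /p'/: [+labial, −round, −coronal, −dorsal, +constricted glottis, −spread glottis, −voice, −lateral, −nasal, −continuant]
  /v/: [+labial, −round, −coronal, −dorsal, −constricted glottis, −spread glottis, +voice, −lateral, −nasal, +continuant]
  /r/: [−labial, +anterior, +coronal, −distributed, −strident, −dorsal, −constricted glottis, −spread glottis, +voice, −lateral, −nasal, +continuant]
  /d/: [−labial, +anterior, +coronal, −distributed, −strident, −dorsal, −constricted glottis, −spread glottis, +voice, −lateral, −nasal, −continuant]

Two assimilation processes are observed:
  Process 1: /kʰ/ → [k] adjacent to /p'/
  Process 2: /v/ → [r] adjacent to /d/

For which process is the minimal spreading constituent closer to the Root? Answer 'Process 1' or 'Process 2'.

Process 2

Process 1: the feature that changes is [spread glottis]; the minimal node is [spread glottis] (depth 4).
Process 2: the features that change are [labial], [round], [coronal], [anterior], [distributed], [strident]; the minimal node is Place (depth 2).
Place is closer to Root than [spread glottis], so Process 2 spreads the higher node.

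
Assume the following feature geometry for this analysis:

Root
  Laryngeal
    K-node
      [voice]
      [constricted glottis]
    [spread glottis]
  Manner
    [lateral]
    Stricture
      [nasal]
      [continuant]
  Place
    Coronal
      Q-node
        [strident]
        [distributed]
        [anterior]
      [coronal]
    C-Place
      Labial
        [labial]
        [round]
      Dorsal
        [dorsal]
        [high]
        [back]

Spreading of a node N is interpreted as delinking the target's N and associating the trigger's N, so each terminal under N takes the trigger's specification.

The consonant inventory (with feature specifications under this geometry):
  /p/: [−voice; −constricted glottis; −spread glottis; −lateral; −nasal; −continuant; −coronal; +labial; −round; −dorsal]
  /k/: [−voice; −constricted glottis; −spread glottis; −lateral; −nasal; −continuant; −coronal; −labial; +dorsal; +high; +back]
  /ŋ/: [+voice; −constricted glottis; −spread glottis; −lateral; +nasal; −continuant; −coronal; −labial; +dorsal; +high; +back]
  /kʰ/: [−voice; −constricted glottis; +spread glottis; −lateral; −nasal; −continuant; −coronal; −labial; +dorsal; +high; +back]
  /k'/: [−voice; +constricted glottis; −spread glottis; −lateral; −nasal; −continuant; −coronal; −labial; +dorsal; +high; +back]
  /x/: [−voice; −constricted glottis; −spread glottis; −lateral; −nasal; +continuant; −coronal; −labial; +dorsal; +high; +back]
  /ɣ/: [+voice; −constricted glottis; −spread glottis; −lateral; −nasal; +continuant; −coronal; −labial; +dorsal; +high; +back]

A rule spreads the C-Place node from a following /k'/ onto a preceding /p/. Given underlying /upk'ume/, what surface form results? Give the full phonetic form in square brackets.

C-Place immediately or transitively dominates [labial], [round], [dorsal], [high], [back].
After delinking /p/'s C-Place and linking /k'/'s, the affected terminals become [−labial], [+dorsal], [+high], [+back]; [voice], [constricted glottis], [spread glottis], … (outside C-Place) are retained from /p/.
This feature bundle is that of [k], so /upk'ume/ surfaces as [ukk'ume].

[ukk'ume]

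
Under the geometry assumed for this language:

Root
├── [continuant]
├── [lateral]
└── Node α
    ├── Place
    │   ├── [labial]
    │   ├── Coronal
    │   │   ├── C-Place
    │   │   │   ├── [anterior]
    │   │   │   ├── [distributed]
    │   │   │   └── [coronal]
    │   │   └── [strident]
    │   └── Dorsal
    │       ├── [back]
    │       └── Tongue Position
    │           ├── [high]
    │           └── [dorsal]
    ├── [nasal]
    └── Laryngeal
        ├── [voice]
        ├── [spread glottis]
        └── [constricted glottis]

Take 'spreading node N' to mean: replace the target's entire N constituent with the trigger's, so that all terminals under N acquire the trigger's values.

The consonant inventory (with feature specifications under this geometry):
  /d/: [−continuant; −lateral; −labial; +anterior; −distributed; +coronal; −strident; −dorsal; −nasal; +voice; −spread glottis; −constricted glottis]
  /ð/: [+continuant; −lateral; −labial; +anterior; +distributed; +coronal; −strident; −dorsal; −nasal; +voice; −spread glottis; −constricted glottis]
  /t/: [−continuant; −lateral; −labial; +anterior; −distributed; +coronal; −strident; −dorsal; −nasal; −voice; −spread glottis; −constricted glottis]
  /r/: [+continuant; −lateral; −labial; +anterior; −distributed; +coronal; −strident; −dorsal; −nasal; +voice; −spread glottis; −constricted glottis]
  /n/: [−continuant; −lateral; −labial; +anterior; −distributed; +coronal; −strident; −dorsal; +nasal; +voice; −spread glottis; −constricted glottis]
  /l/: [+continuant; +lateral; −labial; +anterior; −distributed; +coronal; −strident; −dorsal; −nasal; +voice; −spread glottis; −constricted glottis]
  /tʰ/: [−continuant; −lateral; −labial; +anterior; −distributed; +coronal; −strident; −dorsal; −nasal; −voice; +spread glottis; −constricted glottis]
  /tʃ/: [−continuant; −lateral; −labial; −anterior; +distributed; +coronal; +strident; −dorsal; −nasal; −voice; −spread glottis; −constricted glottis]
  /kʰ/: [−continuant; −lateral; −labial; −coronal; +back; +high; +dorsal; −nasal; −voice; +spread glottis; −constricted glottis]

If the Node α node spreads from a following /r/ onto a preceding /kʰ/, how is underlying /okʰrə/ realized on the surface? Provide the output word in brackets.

The Node α node dominates the terminals [labial], [anterior], [distributed], [coronal], [strident], [back], [high], [dorsal], [nasal], [voice], [spread glottis], [constricted glottis].
Spreading Node α from /r/ onto /kʰ/ replaces those values with /r/'s: [−labial], [+anterior], [−distributed], [+coronal], [−strident], [−dorsal], [−nasal], [+voice], [−spread glottis], [−constricted glottis]. Features outside Node α ([continuant], [lateral]) stay as in /kʰ/.
The resulting bundle matches /d/ in the inventory; substituting it for /kʰ/ gives [odrə].

[odrə]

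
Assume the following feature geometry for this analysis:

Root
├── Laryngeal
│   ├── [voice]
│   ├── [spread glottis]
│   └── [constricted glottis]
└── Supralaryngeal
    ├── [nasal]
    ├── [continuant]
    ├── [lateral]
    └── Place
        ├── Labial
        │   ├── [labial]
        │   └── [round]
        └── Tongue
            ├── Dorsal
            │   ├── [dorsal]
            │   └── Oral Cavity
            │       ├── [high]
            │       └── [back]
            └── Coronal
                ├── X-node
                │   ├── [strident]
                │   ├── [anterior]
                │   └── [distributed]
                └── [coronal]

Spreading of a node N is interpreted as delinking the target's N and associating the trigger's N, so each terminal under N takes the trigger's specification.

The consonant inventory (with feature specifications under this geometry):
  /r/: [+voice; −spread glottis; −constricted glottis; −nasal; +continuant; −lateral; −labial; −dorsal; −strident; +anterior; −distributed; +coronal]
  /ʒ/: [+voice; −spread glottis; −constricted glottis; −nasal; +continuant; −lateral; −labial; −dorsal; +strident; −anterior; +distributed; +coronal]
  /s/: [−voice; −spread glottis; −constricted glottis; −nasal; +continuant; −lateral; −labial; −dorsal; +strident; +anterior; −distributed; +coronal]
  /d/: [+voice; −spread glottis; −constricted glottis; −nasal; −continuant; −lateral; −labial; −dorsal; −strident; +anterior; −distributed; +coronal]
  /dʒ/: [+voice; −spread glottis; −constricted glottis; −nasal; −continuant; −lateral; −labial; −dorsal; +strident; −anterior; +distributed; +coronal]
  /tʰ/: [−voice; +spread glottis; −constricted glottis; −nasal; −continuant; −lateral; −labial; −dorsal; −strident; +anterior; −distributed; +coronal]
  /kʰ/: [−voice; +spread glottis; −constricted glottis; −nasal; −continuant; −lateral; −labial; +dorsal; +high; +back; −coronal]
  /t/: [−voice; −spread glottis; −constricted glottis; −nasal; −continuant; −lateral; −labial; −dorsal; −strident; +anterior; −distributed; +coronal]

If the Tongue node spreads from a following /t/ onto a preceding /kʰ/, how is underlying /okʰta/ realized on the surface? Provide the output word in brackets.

[otʰta]

The Tongue node dominates the terminals [dorsal], [high], [back], [strident], [anterior], [distributed], [coronal].
Spreading Tongue from /t/ onto /kʰ/ replaces those values with /t/'s: [−dorsal], [−strident], [+anterior], [−distributed], [+coronal]. Features outside Tongue ([voice], [spread glottis], [constricted glottis], …) stay as in /kʰ/.
The resulting bundle matches /tʰ/ in the inventory; substituting it for /kʰ/ gives [otʰta].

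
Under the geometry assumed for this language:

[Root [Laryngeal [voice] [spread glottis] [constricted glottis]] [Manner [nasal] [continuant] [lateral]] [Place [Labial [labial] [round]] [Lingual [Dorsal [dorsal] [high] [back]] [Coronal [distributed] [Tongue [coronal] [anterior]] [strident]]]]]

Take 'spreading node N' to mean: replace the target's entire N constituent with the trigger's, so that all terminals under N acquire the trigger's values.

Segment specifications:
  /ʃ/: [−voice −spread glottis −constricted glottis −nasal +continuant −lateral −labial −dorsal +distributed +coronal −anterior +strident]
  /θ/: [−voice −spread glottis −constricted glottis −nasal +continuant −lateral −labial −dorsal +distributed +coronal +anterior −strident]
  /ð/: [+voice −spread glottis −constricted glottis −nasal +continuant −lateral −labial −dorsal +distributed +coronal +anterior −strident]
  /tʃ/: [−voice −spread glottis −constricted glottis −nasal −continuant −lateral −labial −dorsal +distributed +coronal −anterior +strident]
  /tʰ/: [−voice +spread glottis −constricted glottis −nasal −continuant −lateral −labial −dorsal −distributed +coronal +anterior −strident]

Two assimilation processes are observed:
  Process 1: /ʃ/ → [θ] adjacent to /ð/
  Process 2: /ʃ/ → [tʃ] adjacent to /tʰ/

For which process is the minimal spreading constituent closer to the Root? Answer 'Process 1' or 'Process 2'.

Process 2

Process 1 alters [anterior], [strident]; the lowest common ancestor is Coronal (depth 3 from Root).
Process 2: the feature that changes is [continuant]; the minimal node is [continuant] (depth 2).
[continuant] (depth 2) sits above Coronal (depth 3), making Process 2 the one with the higher spreading node.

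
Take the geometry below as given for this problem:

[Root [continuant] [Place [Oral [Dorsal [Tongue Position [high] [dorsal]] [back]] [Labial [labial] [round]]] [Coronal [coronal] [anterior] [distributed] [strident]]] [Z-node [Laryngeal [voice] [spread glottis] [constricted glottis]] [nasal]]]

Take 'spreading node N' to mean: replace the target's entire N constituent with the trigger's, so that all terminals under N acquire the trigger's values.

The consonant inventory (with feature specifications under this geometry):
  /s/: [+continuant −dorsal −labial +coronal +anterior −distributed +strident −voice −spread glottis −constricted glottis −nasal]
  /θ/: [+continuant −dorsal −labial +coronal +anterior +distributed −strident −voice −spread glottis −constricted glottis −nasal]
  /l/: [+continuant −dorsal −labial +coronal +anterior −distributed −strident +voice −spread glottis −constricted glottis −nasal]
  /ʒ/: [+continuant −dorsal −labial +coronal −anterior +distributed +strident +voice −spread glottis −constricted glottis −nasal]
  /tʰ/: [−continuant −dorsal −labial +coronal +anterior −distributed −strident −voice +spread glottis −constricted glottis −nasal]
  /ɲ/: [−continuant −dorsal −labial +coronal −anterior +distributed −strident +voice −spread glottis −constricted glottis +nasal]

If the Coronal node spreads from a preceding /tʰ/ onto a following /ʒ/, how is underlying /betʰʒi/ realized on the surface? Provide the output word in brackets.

Terminals under Coronal in this geometry: [coronal], [anterior], [distributed], [strident].
Spreading Coronal from /tʰ/ onto /ʒ/ replaces those values with /tʰ/'s: [+coronal], [+anterior], [−distributed], [−strident]. Features outside Coronal ([continuant], [dorsal], [labial], …) stay as in /ʒ/.
Among the inventory, only /l/ has exactly this specification, giving the surface form [betʰli].

[betʰli]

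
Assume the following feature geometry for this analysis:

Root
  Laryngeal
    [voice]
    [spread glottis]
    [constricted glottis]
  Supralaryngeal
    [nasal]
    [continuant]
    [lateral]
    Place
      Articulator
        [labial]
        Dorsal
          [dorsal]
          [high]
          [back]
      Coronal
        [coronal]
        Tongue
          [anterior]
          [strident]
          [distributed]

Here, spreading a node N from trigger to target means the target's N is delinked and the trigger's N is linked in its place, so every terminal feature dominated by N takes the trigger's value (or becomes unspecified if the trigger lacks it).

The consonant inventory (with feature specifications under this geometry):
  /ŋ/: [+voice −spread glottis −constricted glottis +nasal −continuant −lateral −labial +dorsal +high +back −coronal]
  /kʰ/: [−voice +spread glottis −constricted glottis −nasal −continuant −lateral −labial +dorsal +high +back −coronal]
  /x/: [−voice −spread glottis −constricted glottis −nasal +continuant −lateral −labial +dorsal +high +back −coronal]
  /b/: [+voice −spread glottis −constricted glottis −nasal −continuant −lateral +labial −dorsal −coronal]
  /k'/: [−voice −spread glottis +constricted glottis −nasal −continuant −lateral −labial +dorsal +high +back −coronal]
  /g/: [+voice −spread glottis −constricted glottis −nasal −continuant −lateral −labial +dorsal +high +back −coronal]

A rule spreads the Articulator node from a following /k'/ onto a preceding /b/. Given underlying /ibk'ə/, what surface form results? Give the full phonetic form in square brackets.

The Articulator node dominates the terminals [labial], [dorsal], [high], [back].
After delinking /b/'s Articulator and linking /k'/'s, the affected terminals become [−labial], [+dorsal], [+high], [+back]; [voice], [spread glottis], [constricted glottis], … (outside Articulator) are retained from /b/.
Among the inventory, only /g/ has exactly this specification, giving the surface form [igk'ə].

[igk'ə]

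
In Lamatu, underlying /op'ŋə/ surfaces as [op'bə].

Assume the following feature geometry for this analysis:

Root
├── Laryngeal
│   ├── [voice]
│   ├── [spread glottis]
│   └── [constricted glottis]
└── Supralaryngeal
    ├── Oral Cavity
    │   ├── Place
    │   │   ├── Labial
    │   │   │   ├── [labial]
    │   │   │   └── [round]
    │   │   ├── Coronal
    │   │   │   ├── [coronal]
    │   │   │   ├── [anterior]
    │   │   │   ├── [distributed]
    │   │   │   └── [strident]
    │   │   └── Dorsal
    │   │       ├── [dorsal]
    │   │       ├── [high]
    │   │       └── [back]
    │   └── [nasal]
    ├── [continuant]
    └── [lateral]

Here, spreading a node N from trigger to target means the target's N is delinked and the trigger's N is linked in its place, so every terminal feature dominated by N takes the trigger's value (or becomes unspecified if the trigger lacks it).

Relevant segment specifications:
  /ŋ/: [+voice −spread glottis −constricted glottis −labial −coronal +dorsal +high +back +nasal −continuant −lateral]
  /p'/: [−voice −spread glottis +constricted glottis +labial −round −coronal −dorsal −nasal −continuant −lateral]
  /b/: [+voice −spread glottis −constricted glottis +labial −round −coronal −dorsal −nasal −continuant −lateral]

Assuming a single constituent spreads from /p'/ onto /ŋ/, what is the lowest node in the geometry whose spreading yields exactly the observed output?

Comparing /ŋ/ with its surface form [b], the features that change are [nasal], [labial], [round], [dorsal], [high], [back].
The smallest constituent containing every changed terminal is Oral Cavity — each of its daughters lacks at least one of the affected features.
Spreading Oral Cavity from /p'/ overwrites each of those terminals with /p'/'s values, yielding exactly [b].
Features on which the two segments disagree outside Oral Cavity, such as [constricted glottis], [voice], are unchanged — nothing dominating them spread, and Oral Cavity is the minimal sufficient constituent.

Oral Cavity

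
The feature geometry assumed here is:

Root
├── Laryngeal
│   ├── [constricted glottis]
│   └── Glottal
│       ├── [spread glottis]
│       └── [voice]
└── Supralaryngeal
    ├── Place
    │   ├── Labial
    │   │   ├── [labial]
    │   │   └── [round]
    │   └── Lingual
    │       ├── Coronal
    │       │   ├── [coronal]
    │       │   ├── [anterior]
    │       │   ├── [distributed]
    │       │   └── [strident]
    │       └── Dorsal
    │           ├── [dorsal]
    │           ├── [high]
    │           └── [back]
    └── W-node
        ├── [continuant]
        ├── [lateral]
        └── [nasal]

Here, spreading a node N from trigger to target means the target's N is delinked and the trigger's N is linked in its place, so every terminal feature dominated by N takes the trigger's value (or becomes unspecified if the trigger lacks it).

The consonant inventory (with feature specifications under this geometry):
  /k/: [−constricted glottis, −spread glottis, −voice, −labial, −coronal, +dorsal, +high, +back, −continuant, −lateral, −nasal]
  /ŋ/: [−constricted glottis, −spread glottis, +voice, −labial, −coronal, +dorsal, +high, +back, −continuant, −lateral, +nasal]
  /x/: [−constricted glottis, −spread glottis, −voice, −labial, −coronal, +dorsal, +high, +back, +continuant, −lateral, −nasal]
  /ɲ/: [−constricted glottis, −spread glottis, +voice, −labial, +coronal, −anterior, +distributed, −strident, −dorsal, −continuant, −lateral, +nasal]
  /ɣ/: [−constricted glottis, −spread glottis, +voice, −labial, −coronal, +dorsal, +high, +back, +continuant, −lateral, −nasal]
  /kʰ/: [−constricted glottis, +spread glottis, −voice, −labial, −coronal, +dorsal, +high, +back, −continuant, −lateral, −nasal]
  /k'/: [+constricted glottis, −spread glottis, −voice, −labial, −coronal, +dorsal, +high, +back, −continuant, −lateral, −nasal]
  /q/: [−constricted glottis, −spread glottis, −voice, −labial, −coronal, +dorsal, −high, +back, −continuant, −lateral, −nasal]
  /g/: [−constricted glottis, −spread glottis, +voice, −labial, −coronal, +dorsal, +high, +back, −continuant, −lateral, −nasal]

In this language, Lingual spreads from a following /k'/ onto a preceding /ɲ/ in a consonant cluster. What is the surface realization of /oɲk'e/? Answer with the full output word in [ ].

The Lingual node dominates the terminals [coronal], [anterior], [distributed], [strident], [dorsal], [high], [back].
Spreading Lingual from /k'/ onto /ɲ/ replaces those values with /k'/'s: [−coronal], [+dorsal], [+high], [+back]. Features outside Lingual ([constricted glottis], [spread glottis], [voice], …) stay as in /ɲ/.
The resulting bundle matches /ŋ/ in the inventory; substituting it for /ɲ/ gives [oŋk'e].

[oŋk'e]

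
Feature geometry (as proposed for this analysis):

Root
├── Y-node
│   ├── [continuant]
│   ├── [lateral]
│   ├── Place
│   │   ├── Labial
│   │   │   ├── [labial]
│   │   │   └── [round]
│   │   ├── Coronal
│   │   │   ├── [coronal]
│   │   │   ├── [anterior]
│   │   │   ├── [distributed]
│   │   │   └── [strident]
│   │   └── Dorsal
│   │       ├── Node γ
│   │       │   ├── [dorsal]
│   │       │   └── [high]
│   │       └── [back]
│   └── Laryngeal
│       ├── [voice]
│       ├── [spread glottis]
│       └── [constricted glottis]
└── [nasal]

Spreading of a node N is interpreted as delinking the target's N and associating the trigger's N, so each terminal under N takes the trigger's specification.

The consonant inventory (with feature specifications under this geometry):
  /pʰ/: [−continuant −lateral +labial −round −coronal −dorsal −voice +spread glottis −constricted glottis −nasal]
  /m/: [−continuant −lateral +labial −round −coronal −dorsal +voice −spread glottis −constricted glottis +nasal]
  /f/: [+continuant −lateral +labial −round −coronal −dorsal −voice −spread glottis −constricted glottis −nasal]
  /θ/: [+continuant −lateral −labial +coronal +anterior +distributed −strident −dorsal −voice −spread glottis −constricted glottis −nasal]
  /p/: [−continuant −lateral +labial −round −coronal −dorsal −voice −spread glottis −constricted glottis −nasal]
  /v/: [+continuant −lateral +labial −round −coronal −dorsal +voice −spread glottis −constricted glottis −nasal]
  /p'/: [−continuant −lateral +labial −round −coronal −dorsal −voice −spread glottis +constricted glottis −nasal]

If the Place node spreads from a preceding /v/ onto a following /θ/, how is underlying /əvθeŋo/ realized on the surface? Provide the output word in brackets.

Place immediately or transitively dominates [labial], [round], [coronal], [anterior], [distributed], [strident], [dorsal], [high], [back].
After delinking /θ/'s Place and linking /v/'s, the affected terminals become [+labial], [−round], [−coronal], [−dorsal]; [continuant], [lateral], [voice], … (outside Place) are retained from /θ/.
Among the inventory, only /f/ has exactly this specification, giving the surface form [əvfeŋo].

[əvfeŋo]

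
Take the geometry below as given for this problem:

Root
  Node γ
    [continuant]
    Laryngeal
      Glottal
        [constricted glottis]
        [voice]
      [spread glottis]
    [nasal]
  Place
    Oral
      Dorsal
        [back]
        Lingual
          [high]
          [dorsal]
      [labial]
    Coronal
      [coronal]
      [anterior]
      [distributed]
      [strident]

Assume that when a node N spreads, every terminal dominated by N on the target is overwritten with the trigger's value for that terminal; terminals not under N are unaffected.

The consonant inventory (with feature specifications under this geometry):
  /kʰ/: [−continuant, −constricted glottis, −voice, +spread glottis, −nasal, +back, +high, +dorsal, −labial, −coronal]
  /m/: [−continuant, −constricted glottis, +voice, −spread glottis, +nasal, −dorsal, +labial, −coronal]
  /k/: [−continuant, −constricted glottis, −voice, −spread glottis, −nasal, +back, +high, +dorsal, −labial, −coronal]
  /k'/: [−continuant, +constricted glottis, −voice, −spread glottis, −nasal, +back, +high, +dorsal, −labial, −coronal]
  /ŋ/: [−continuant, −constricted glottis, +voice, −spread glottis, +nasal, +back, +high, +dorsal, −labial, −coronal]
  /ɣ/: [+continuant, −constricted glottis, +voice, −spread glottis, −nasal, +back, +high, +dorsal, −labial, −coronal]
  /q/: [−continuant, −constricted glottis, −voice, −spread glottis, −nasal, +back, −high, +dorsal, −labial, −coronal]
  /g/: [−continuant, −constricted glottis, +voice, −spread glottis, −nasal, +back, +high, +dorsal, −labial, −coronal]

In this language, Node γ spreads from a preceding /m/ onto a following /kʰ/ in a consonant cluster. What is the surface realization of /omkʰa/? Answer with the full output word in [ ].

The Node γ node dominates the terminals [continuant], [constricted glottis], [voice], [spread glottis], [nasal].
The target acquires /m/'s values for everything under Node γ — [−continuant], [−constricted glottis], [+voice], [−spread glottis], [+nasal] — while keeping its own [back], [high], [dorsal], ….
Among the inventory, only /ŋ/ has exactly this specification, giving the surface form [omŋa].

[omŋa]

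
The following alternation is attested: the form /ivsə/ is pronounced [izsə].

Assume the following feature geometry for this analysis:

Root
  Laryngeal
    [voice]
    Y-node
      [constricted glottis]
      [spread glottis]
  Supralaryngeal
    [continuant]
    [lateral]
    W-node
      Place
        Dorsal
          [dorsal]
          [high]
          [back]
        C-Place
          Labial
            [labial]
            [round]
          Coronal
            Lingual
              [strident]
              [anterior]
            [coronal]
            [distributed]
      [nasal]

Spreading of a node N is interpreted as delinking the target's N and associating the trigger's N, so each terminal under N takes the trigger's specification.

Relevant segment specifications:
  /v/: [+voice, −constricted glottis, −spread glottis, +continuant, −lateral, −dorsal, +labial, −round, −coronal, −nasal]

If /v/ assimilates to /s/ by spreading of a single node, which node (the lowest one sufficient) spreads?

Feature comparison: [labial], [round], [coronal], [anterior], [distributed], [strident] differ between /v/ and [z]; the remaining terminals match.
These terminals are all dominated by C-Place, and no proper subconstituent of C-Place covers them all; C-Place is their lowest common ancestor.
Spreading C-Place from /s/ overwrites each of those terminals with /s/'s values, yielding exactly [z].
[voice] stays as in /v/ although /s/ differs there, so no node dominating it spread; among the remaining candidates C-Place is the lowest that derives the output.

C-Place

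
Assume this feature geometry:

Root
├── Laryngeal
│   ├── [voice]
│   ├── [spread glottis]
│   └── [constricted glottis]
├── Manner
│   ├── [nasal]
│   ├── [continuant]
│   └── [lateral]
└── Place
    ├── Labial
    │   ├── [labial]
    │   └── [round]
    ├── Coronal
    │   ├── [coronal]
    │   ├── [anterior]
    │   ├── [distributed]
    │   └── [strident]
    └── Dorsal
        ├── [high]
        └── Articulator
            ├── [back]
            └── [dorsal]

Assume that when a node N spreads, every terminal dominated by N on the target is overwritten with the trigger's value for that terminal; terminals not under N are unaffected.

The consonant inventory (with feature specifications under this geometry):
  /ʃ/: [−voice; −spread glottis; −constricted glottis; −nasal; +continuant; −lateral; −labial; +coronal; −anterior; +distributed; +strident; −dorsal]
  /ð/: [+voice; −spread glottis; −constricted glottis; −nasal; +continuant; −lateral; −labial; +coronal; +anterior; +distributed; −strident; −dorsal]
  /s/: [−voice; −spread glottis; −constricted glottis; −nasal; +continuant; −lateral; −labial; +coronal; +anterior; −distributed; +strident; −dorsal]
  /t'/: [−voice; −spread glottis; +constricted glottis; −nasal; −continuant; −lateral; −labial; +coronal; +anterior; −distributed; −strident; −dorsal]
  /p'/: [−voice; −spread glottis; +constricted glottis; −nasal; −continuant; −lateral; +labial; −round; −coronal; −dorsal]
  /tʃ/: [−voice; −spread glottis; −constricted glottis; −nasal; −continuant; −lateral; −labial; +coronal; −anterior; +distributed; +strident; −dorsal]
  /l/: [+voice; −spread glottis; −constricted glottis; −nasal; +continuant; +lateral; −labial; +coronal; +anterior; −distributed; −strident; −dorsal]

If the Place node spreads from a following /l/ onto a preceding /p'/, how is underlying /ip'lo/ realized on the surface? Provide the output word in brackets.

[it'lo]

Place immediately or transitively dominates [labial], [round], [coronal], [anterior], [distributed], [strident], [high], [back], [dorsal].
Spreading Place from /l/ onto /p'/ replaces those values with /l/'s: [−labial], [+coronal], [+anterior], [−distributed], [−strident], [−dorsal]. Features outside Place ([voice], [spread glottis], [constricted glottis], …) stay as in /p'/.
The resulting bundle matches /t'/ in the inventory; substituting it for /p'/ gives [it'lo].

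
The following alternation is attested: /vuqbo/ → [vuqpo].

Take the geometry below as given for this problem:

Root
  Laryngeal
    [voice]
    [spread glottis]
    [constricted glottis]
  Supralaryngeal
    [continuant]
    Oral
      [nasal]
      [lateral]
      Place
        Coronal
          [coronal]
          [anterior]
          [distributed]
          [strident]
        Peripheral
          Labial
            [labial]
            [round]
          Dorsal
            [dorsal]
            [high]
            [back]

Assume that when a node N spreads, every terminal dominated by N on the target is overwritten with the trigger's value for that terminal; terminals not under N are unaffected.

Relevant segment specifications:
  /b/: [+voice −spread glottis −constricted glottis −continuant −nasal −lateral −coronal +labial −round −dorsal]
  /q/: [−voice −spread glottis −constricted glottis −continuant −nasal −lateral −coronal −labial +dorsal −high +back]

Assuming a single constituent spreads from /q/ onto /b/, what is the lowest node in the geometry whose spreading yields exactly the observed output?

/b/ and [p] differ in [voice]; every other specified feature is identical.
Since just one terminal is affected and it takes /q/'s value, spreading the terminal [voice] alone is sufficient and minimal.
Features on which the two segments disagree outside [voice], such as [labial], [dorsal], are unchanged — nothing dominating them spread, and [voice] is the minimal sufficient constituent.

[voice]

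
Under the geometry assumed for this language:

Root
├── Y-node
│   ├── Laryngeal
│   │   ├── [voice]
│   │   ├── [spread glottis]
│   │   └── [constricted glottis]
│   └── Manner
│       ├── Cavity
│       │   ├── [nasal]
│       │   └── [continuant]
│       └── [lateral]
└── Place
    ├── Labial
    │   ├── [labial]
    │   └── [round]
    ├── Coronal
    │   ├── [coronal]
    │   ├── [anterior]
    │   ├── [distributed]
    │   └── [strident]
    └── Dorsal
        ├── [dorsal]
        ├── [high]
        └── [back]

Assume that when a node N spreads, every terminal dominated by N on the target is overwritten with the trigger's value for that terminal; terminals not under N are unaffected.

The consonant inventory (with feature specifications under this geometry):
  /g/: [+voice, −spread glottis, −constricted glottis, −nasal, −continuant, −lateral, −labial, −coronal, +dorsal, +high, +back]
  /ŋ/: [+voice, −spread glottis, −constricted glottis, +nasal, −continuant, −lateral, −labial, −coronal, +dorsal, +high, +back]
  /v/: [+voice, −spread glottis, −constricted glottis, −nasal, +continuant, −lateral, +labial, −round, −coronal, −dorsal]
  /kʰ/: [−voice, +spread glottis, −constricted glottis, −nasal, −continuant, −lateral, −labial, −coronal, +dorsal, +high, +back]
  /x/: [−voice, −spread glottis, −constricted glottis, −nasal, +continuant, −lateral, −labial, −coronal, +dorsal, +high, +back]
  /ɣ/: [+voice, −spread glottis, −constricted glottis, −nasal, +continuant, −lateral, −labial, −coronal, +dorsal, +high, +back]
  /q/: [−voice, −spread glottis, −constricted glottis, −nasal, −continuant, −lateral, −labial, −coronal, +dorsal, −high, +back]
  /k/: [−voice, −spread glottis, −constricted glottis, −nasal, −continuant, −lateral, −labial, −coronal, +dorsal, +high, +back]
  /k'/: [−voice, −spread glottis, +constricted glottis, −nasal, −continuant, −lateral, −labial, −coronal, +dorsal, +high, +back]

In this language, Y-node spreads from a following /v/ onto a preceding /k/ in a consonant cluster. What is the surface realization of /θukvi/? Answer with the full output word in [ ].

[θuɣvi]

Y-node immediately or transitively dominates [voice], [spread glottis], [constricted glottis], [nasal], [continuant], [lateral].
The target acquires /v/'s values for everything under Y-node — [+voice], [−spread glottis], [−constricted glottis], [−nasal], [+continuant], [−lateral] — while keeping its own [labial], [coronal], [dorsal], ….
The resulting bundle matches /ɣ/ in the inventory; substituting it for /k/ gives [θuɣvi].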